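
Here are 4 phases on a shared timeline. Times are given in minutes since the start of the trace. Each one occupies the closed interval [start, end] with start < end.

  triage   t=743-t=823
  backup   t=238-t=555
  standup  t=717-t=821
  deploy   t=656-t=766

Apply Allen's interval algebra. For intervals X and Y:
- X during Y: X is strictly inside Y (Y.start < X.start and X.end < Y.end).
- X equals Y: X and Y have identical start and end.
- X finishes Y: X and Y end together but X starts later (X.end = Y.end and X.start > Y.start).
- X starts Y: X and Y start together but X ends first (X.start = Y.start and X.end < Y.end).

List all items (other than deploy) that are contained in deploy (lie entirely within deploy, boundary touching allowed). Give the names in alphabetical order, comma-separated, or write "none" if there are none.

none

Target deploy = [t=656, t=766].
backup [t=238, t=555] → before → no.
standup [t=717, t=821] → overlapped-by → no.
triage [t=743, t=823] → overlapped-by → no.
Result: none.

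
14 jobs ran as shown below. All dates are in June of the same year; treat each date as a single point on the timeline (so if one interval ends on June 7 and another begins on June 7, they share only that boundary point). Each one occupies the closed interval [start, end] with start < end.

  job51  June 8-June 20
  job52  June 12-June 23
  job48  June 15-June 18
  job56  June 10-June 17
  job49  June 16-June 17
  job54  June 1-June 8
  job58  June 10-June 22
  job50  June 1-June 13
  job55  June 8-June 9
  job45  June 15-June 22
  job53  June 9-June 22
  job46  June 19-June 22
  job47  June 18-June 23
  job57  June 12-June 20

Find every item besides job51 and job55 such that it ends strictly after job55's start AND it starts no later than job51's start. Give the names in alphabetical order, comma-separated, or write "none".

job50

Conditions: its end is strictly after job55's start (X.end > June 8) AND its start is no later than job51's start (X.start <= June 8).
job45: end June 22 > June 8? ✓; start June 15 <= June 8? ✗ → no.
job46: end June 22 > June 8? ✓; start June 19 <= June 8? ✗ → no.
job47: end June 23 > June 8? ✓; start June 18 <= June 8? ✗ → no.
job48: end June 18 > June 8? ✓; start June 15 <= June 8? ✗ → no.
job49: end June 17 > June 8? ✓; start June 16 <= June 8? ✗ → no.
job50: end June 13 > June 8? ✓; start June 1 <= June 8? ✓ → yes.
job52: end June 23 > June 8? ✓; start June 12 <= June 8? ✗ → no.
job53: end June 22 > June 8? ✓; start June 9 <= June 8? ✗ → no.
job54: end June 8 > June 8? ✗; start June 1 <= June 8? ✓ → no.
job56: end June 17 > June 8? ✓; start June 10 <= June 8? ✗ → no.
job57: end June 20 > June 8? ✓; start June 12 <= June 8? ✗ → no.
job58: end June 22 > June 8? ✓; start June 10 <= June 8? ✗ → no.
Result: job50.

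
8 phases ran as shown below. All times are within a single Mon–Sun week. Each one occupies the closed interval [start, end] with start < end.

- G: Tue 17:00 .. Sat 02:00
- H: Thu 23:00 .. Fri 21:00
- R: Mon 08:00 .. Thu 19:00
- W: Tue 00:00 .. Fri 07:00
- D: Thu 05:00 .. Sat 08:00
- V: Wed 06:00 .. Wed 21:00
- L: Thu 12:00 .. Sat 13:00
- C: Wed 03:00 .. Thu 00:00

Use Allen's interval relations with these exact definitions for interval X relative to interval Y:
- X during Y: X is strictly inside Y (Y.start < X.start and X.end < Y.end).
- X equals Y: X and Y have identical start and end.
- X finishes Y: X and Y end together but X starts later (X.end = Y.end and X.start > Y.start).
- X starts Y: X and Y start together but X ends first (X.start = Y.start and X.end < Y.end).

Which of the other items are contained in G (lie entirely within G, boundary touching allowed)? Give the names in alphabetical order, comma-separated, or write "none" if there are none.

Target G = [Tue 17:00, Sat 02:00].
C [Wed 03:00, Thu 00:00] → during → yes.
D [Thu 05:00, Sat 08:00] → overlapped-by → no.
H [Thu 23:00, Fri 21:00] → during → yes.
L [Thu 12:00, Sat 13:00] → overlapped-by → no.
R [Mon 08:00, Thu 19:00] → overlaps → no.
V [Wed 06:00, Wed 21:00] → during → yes.
W [Tue 00:00, Fri 07:00] → overlaps → no.
Result: C, H, V.

C, H, V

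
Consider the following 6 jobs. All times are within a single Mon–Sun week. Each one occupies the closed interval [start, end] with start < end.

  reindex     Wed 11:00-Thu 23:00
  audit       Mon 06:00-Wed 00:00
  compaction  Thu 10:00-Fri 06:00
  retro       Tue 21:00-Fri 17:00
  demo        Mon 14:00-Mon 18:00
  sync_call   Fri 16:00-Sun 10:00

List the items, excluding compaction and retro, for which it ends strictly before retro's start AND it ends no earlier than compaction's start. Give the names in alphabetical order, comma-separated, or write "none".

none

Conditions: its end is strictly before retro's start (X.end < Tue 21:00) AND its end is no earlier than compaction's start (X.end >= Thu 10:00).
audit: end Wed 00:00 < Tue 21:00? ✗; end Wed 00:00 >= Thu 10:00? ✗ → no.
demo: end Mon 18:00 < Tue 21:00? ✓; end Mon 18:00 >= Thu 10:00? ✗ → no.
reindex: end Thu 23:00 < Tue 21:00? ✗; end Thu 23:00 >= Thu 10:00? ✓ → no.
sync_call: end Sun 10:00 < Tue 21:00? ✗; end Sun 10:00 >= Thu 10:00? ✓ → no.
Result: none.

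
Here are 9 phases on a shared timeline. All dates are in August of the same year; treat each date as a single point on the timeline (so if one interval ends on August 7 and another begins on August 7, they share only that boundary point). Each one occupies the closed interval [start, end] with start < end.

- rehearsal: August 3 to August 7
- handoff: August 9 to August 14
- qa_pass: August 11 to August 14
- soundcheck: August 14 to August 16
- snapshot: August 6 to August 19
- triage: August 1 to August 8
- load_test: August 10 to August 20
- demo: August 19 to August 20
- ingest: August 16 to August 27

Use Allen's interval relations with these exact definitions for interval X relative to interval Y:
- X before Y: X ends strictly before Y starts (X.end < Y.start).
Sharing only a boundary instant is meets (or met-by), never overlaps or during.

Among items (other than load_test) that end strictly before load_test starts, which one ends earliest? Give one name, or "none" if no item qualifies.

Target load_test = [August 10, August 20].
demo [August 19, August 20] → finishes → excluded.
handoff [August 9, August 14] → overlaps → excluded.
ingest [August 16, August 27] → overlapped-by → excluded.
qa_pass [August 11, August 14] → during → excluded.
rehearsal [August 3, August 7] → before → candidate.
snapshot [August 6, August 19] → overlaps → excluded.
soundcheck [August 14, August 16] → during → excluded.
triage [August 1, August 8] → before → candidate.
Among candidates, earliest end is August 7 → rehearsal.

rehearsal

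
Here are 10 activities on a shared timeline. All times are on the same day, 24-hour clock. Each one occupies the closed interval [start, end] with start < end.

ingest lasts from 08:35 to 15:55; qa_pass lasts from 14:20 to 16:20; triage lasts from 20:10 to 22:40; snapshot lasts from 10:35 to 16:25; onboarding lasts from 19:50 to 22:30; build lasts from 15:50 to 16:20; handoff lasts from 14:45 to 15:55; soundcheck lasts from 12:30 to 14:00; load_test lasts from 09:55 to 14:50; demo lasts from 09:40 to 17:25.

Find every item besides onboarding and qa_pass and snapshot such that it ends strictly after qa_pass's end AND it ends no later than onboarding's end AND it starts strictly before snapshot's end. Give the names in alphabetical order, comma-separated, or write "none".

Conditions: its end is strictly after qa_pass's end (X.end > 16:20) AND its end is no later than onboarding's end (X.end <= 22:30) AND its start is strictly before snapshot's end (X.start < 16:25).
build: end 16:20 > 16:20? ✗; end 16:20 <= 22:30? ✓; start 15:50 < 16:25? ✓ → no.
demo: end 17:25 > 16:20? ✓; end 17:25 <= 22:30? ✓; start 09:40 < 16:25? ✓ → yes.
handoff: end 15:55 > 16:20? ✗; end 15:55 <= 22:30? ✓; start 14:45 < 16:25? ✓ → no.
ingest: end 15:55 > 16:20? ✗; end 15:55 <= 22:30? ✓; start 08:35 < 16:25? ✓ → no.
load_test: end 14:50 > 16:20? ✗; end 14:50 <= 22:30? ✓; start 09:55 < 16:25? ✓ → no.
soundcheck: end 14:00 > 16:20? ✗; end 14:00 <= 22:30? ✓; start 12:30 < 16:25? ✓ → no.
triage: end 22:40 > 16:20? ✓; end 22:40 <= 22:30? ✗; start 20:10 < 16:25? ✗ → no.
Result: demo.

demo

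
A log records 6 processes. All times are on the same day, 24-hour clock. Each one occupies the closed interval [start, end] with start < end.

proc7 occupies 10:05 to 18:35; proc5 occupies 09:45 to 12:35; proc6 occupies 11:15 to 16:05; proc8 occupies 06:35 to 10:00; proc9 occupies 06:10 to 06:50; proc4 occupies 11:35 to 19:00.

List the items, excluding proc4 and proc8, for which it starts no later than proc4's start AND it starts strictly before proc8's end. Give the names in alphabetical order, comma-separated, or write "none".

proc5, proc9

Conditions: its start is no later than proc4's start (X.start <= 11:35) AND its start is strictly before proc8's end (X.start < 10:00).
proc5: start 09:45 <= 11:35? ✓; start 09:45 < 10:00? ✓ → yes.
proc6: start 11:15 <= 11:35? ✓; start 11:15 < 10:00? ✗ → no.
proc7: start 10:05 <= 11:35? ✓; start 10:05 < 10:00? ✗ → no.
proc9: start 06:10 <= 11:35? ✓; start 06:10 < 10:00? ✓ → yes.
Result: proc5, proc9.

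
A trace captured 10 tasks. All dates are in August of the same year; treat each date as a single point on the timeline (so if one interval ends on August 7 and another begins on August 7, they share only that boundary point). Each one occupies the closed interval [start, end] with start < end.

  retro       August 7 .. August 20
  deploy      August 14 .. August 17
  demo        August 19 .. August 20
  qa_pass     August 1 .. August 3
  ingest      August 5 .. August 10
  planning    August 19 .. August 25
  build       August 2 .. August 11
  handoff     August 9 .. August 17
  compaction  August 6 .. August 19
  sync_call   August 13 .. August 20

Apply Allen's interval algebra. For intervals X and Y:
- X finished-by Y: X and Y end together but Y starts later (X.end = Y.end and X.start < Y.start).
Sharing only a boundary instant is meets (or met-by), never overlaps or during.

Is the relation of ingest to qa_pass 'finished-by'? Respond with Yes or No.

ingest = [August 5, August 10], qa_pass = [August 1, August 3].
Actual relation of ingest to qa_pass: after.
Asked whether 'finished-by' holds → No.

No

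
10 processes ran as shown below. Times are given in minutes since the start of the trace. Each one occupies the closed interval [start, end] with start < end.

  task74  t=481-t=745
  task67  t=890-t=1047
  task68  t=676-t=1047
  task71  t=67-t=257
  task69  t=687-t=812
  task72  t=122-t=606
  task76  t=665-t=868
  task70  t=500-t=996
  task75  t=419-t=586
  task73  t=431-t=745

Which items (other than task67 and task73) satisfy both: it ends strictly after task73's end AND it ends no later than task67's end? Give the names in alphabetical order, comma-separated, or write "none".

task68, task69, task70, task76

Conditions: its end is strictly after task73's end (X.end > t=745) AND its end is no later than task67's end (X.end <= t=1047).
task68: end t=1047 > t=745? ✓; end t=1047 <= t=1047? ✓ → yes.
task69: end t=812 > t=745? ✓; end t=812 <= t=1047? ✓ → yes.
task70: end t=996 > t=745? ✓; end t=996 <= t=1047? ✓ → yes.
task71: end t=257 > t=745? ✗; end t=257 <= t=1047? ✓ → no.
task72: end t=606 > t=745? ✗; end t=606 <= t=1047? ✓ → no.
task74: end t=745 > t=745? ✗; end t=745 <= t=1047? ✓ → no.
task75: end t=586 > t=745? ✗; end t=586 <= t=1047? ✓ → no.
task76: end t=868 > t=745? ✓; end t=868 <= t=1047? ✓ → yes.
Result: task68, task69, task70, task76.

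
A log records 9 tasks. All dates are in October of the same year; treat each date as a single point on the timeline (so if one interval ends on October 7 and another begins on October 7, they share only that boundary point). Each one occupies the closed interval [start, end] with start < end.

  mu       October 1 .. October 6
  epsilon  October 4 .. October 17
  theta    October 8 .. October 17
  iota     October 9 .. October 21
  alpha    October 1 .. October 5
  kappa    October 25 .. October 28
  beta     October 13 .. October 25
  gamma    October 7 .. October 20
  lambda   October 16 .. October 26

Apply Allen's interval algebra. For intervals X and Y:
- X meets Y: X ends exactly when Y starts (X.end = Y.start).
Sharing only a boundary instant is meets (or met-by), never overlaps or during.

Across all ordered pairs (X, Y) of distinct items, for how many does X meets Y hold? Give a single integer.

1

Checking all 72 ordered pairs for relation 'meets'; matching pairs in alphabetical order:
(beta, kappa): beta meets kappa ✓
Count: 1.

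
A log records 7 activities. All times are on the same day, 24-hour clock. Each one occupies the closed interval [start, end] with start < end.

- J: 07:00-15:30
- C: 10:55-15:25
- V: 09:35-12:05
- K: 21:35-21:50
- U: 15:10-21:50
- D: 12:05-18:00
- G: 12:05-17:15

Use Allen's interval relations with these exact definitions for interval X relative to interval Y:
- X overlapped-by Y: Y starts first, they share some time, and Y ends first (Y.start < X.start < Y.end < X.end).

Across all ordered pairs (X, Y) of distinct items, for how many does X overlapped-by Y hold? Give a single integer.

9

Checking all 42 ordered pairs for relation 'overlapped-by'; matching pairs in alphabetical order:
(C, V): C overlapped-by V ✓
(D, C): D overlapped-by C ✓
(D, J): D overlapped-by J ✓
(G, C): G overlapped-by C ✓
(G, J): G overlapped-by J ✓
(U, C): U overlapped-by C ✓
(U, D): U overlapped-by D ✓
(U, G): U overlapped-by G ✓
(U, J): U overlapped-by J ✓
Count: 9.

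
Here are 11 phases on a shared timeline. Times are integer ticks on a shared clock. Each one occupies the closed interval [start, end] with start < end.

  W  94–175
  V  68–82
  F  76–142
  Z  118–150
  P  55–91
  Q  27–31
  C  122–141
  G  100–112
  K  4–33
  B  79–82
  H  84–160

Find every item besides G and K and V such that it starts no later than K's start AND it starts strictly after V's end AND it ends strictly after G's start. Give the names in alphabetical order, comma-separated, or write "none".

Conditions: its start is no later than K's start (X.start <= 4) AND its start is strictly after V's end (X.start > 82) AND its end is strictly after G's start (X.end > 100).
B: start 79 <= 4? ✗; start 79 > 82? ✗; end 82 > 100? ✗ → no.
C: start 122 <= 4? ✗; start 122 > 82? ✓; end 141 > 100? ✓ → no.
F: start 76 <= 4? ✗; start 76 > 82? ✗; end 142 > 100? ✓ → no.
H: start 84 <= 4? ✗; start 84 > 82? ✓; end 160 > 100? ✓ → no.
P: start 55 <= 4? ✗; start 55 > 82? ✗; end 91 > 100? ✗ → no.
Q: start 27 <= 4? ✗; start 27 > 82? ✗; end 31 > 100? ✗ → no.
W: start 94 <= 4? ✗; start 94 > 82? ✓; end 175 > 100? ✓ → no.
Z: start 118 <= 4? ✗; start 118 > 82? ✓; end 150 > 100? ✓ → no.
Result: none.

none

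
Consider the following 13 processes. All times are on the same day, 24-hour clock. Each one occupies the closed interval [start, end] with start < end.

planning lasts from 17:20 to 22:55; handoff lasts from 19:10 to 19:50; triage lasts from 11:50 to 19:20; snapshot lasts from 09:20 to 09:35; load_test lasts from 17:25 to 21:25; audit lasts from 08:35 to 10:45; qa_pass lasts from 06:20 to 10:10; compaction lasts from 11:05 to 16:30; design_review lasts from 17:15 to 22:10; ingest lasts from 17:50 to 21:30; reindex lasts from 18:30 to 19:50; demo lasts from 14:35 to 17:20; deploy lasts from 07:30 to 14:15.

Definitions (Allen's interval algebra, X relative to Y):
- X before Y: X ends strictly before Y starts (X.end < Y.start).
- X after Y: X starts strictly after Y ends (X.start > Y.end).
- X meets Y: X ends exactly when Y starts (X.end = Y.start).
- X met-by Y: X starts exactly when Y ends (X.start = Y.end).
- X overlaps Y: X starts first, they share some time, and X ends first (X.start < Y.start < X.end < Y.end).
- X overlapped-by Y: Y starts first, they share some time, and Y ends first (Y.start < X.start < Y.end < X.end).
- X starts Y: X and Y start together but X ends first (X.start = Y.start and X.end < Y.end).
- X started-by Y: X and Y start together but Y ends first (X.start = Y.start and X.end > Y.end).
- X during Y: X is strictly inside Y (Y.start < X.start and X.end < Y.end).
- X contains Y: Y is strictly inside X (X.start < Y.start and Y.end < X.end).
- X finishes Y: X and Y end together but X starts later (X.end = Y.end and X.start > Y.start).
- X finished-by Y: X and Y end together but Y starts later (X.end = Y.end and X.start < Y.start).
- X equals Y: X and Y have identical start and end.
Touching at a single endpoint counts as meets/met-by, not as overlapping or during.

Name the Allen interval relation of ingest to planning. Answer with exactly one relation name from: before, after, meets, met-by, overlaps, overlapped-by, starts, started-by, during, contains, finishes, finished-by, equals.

during

ingest = [17:50, 21:30]; planning = [17:20, 22:55].
Compare endpoints: ingest.start > planning.start, ingest.start < planning.end, ingest.end > planning.start, ingest.end < planning.end.
That pattern is 'during'.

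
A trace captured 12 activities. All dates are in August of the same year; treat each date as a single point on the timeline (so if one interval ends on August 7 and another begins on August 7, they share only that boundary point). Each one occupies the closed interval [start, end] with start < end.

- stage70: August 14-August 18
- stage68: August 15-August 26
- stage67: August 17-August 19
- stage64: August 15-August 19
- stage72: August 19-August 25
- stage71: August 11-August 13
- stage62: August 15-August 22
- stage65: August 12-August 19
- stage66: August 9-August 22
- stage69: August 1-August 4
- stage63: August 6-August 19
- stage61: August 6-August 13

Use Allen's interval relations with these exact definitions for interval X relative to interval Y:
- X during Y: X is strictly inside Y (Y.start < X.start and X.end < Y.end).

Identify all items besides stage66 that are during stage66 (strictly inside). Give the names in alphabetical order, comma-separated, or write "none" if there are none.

stage64, stage65, stage67, stage70, stage71

Target stage66 = [August 9, August 22].
stage61 [August 6, August 13] → overlaps → no.
stage62 [August 15, August 22] → finishes → no.
stage63 [August 6, August 19] → overlaps → no.
stage64 [August 15, August 19] → during → yes.
stage65 [August 12, August 19] → during → yes.
stage67 [August 17, August 19] → during → yes.
stage68 [August 15, August 26] → overlapped-by → no.
stage69 [August 1, August 4] → before → no.
stage70 [August 14, August 18] → during → yes.
stage71 [August 11, August 13] → during → yes.
stage72 [August 19, August 25] → overlapped-by → no.
Result: stage64, stage65, stage67, stage70, stage71.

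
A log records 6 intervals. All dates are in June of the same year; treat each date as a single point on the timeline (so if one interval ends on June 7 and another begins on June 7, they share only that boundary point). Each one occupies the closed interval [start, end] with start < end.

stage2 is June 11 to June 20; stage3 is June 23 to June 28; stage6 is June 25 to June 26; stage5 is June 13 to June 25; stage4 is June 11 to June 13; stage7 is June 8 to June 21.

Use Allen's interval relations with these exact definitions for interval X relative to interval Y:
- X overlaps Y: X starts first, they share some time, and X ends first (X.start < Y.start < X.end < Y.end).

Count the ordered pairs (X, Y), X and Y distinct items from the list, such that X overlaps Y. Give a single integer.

3

Checking all 30 ordered pairs for relation 'overlaps'; matching pairs in alphabetical order:
(stage2, stage5): stage2 overlaps stage5 ✓
(stage5, stage3): stage5 overlaps stage3 ✓
(stage7, stage5): stage7 overlaps stage5 ✓
Count: 3.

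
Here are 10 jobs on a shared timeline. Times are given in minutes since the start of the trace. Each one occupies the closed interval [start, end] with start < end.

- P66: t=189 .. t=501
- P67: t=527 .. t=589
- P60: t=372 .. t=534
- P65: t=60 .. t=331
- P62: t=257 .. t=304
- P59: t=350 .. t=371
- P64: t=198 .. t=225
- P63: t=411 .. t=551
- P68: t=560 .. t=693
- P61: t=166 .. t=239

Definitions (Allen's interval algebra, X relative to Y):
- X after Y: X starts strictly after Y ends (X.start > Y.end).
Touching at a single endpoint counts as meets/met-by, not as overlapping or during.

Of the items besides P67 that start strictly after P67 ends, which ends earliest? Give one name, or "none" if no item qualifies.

Target P67 = [t=527, t=589].
P59 [t=350, t=371] → before → excluded.
P60 [t=372, t=534] → overlaps → excluded.
P61 [t=166, t=239] → before → excluded.
P62 [t=257, t=304] → before → excluded.
P63 [t=411, t=551] → overlaps → excluded.
P64 [t=198, t=225] → before → excluded.
P65 [t=60, t=331] → before → excluded.
P66 [t=189, t=501] → before → excluded.
P68 [t=560, t=693] → overlapped-by → excluded.
No candidates → none.

none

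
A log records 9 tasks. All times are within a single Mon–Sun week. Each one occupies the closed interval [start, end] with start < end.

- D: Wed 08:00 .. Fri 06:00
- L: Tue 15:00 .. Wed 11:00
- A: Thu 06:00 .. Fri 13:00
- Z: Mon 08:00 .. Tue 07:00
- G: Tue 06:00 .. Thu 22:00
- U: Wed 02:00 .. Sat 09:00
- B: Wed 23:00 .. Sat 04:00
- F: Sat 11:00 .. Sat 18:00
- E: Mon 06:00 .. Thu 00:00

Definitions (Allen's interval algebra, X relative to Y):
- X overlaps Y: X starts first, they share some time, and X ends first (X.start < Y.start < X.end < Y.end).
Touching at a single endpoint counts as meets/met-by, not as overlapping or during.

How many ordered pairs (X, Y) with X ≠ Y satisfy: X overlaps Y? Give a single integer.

13

Checking all 72 ordered pairs for relation 'overlaps'; matching pairs in alphabetical order:
(D, A): D overlaps A ✓
(D, B): D overlaps B ✓
(E, B): E overlaps B ✓
(E, D): E overlaps D ✓
(E, G): E overlaps G ✓
(E, U): E overlaps U ✓
(G, A): G overlaps A ✓
(G, B): G overlaps B ✓
(G, D): G overlaps D ✓
(G, U): G overlaps U ✓
(L, D): L overlaps D ✓
(L, U): L overlaps U ✓
(Z, G): Z overlaps G ✓
Count: 13.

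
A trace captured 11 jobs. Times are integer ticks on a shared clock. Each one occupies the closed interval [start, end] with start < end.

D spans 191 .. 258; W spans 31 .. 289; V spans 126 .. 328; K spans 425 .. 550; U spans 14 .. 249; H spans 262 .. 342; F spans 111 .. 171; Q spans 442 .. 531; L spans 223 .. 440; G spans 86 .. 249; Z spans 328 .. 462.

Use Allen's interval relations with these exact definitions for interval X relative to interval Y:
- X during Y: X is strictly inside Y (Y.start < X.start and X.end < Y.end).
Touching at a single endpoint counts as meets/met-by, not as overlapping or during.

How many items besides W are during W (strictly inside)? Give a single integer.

Target W = [31, 289].
D [191, 258] → during → counts.
F [111, 171] → during → counts.
G [86, 249] → during → counts.
H [262, 342] → overlapped-by → no.
K [425, 550] → after → no.
L [223, 440] → overlapped-by → no.
Q [442, 531] → after → no.
U [14, 249] → overlaps → no.
V [126, 328] → overlapped-by → no.
Z [328, 462] → after → no.
Total: 3.

3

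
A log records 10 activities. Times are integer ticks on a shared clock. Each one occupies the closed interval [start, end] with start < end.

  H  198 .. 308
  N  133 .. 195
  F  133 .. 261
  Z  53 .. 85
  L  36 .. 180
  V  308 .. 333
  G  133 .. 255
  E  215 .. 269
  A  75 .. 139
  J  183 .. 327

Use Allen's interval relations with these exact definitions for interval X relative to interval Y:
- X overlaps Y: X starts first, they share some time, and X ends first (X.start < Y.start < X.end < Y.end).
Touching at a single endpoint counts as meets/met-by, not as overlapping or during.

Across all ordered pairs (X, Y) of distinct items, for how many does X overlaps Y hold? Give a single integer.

Checking all 90 ordered pairs for relation 'overlaps'; matching pairs in alphabetical order:
(A, F): A overlaps F ✓
(A, G): A overlaps G ✓
(A, N): A overlaps N ✓
(F, E): F overlaps E ✓
(F, H): F overlaps H ✓
(F, J): F overlaps J ✓
(G, E): G overlaps E ✓
(G, H): G overlaps H ✓
(G, J): G overlaps J ✓
(J, V): J overlaps V ✓
(L, F): L overlaps F ✓
(L, G): L overlaps G ✓
(L, N): L overlaps N ✓
(N, J): N overlaps J ✓
(Z, A): Z overlaps A ✓
Count: 15.

15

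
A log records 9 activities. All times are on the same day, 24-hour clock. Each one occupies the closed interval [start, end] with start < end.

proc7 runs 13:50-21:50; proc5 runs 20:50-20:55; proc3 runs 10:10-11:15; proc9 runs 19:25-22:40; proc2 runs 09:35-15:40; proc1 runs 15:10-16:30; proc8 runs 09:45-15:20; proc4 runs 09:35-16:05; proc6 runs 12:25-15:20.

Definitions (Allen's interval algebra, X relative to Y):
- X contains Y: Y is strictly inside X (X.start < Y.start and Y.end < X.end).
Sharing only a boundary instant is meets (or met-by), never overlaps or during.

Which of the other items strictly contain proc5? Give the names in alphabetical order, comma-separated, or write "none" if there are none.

Target proc5 = [20:50, 20:55].
proc1 [15:10, 16:30] → before → no.
proc2 [09:35, 15:40] → before → no.
proc3 [10:10, 11:15] → before → no.
proc4 [09:35, 16:05] → before → no.
proc6 [12:25, 15:20] → before → no.
proc7 [13:50, 21:50] → contains → yes.
proc8 [09:45, 15:20] → before → no.
proc9 [19:25, 22:40] → contains → yes.
Result: proc7, proc9.

proc7, proc9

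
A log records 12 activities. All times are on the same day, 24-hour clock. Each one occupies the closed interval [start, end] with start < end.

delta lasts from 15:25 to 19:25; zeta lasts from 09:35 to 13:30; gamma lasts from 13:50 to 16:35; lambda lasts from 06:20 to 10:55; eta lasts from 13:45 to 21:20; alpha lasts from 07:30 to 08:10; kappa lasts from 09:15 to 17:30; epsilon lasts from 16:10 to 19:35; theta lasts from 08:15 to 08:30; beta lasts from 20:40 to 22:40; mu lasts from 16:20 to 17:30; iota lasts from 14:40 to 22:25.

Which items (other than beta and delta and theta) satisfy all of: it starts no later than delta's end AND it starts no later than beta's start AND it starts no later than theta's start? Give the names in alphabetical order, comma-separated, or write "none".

alpha, lambda

Conditions: its start is no later than delta's end (X.start <= 19:25) AND its start is no later than beta's start (X.start <= 20:40) AND its start is no later than theta's start (X.start <= 08:15).
alpha: start 07:30 <= 19:25? ✓; start 07:30 <= 20:40? ✓; start 07:30 <= 08:15? ✓ → yes.
epsilon: start 16:10 <= 19:25? ✓; start 16:10 <= 20:40? ✓; start 16:10 <= 08:15? ✗ → no.
eta: start 13:45 <= 19:25? ✓; start 13:45 <= 20:40? ✓; start 13:45 <= 08:15? ✗ → no.
gamma: start 13:50 <= 19:25? ✓; start 13:50 <= 20:40? ✓; start 13:50 <= 08:15? ✗ → no.
iota: start 14:40 <= 19:25? ✓; start 14:40 <= 20:40? ✓; start 14:40 <= 08:15? ✗ → no.
kappa: start 09:15 <= 19:25? ✓; start 09:15 <= 20:40? ✓; start 09:15 <= 08:15? ✗ → no.
lambda: start 06:20 <= 19:25? ✓; start 06:20 <= 20:40? ✓; start 06:20 <= 08:15? ✓ → yes.
mu: start 16:20 <= 19:25? ✓; start 16:20 <= 20:40? ✓; start 16:20 <= 08:15? ✗ → no.
zeta: start 09:35 <= 19:25? ✓; start 09:35 <= 20:40? ✓; start 09:35 <= 08:15? ✗ → no.
Result: alpha, lambda.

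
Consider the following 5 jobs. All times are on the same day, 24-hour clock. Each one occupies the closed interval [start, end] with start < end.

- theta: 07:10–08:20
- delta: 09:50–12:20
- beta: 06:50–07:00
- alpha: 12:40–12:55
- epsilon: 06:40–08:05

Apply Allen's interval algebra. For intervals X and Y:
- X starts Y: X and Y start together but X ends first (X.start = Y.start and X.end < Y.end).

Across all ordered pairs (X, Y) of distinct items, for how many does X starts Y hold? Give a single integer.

Checking all 20 ordered pairs for relation 'starts'; matching pairs in alphabetical order:
No pair satisfies it.
Count: 0.

0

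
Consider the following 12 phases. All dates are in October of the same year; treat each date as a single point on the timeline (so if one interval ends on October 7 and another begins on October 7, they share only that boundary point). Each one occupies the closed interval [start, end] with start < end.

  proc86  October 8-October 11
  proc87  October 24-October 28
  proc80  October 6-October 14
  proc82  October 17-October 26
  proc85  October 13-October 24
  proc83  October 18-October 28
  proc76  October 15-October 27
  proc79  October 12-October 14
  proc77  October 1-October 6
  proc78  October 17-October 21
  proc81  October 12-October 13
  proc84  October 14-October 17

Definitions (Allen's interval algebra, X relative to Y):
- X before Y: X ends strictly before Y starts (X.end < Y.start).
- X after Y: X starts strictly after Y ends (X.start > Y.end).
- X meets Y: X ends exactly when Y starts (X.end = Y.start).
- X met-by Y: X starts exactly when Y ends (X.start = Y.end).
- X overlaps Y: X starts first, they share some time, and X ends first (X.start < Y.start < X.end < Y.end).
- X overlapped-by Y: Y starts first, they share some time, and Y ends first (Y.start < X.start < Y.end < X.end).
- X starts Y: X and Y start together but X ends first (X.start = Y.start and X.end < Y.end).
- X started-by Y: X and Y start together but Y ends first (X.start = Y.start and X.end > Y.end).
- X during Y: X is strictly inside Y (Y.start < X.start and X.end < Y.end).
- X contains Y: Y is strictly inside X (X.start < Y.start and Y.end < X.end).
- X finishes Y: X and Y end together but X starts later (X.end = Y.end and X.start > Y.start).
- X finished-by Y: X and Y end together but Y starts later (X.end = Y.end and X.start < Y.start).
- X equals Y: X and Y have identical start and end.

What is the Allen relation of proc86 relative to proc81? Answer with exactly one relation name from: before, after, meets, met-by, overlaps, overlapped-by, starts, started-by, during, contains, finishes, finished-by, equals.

proc86 = [October 8, October 11]; proc81 = [October 12, October 13].
Compare endpoints: proc86.start < proc81.start, proc86.start < proc81.end, proc86.end < proc81.start, proc86.end < proc81.end.
That pattern is 'before'.

before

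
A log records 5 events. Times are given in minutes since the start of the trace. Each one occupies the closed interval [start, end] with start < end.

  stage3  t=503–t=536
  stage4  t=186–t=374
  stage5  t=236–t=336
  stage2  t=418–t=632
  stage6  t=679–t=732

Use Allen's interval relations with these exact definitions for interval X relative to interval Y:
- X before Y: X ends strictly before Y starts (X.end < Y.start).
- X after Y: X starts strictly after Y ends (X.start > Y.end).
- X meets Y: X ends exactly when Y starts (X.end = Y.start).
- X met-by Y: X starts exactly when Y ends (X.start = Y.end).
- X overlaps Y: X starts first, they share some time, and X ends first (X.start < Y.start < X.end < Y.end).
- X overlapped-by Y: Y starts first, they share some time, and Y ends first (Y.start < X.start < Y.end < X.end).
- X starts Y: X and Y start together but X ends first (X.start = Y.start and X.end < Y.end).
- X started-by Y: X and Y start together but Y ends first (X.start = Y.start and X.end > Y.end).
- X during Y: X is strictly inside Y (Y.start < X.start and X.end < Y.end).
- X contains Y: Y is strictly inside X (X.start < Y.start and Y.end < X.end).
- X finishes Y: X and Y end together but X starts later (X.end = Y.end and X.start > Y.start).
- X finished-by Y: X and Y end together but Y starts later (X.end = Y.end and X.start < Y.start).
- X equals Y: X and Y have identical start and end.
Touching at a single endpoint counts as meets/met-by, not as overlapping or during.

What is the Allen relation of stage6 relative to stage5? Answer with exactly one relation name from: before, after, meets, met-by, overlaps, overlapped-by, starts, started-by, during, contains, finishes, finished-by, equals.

stage6 = [t=679, t=732]; stage5 = [t=236, t=336].
Compare endpoints: stage6.start > stage5.start, stage6.start > stage5.end, stage6.end > stage5.start, stage6.end > stage5.end.
That pattern is 'after'.

after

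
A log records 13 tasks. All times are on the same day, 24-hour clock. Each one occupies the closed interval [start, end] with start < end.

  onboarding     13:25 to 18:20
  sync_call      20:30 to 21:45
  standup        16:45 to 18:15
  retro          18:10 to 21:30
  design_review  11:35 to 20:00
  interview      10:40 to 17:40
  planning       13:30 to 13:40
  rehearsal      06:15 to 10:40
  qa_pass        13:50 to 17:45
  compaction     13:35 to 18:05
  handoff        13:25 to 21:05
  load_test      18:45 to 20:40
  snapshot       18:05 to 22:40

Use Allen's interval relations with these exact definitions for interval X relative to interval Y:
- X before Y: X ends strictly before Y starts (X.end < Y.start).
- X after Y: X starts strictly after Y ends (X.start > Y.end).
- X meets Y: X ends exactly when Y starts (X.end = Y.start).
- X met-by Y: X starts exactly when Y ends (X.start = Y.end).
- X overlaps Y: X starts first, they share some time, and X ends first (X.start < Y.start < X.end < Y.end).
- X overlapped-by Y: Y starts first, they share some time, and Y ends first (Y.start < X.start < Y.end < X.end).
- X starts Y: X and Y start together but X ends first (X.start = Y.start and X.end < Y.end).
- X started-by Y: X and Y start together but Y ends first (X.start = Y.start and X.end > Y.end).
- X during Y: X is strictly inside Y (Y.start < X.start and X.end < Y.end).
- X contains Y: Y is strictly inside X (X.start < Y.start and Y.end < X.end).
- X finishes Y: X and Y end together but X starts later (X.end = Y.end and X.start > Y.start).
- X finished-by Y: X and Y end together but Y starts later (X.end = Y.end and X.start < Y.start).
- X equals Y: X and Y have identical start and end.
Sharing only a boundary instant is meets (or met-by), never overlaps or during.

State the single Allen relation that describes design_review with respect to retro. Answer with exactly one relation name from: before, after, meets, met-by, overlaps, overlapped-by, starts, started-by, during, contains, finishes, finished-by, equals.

overlaps

design_review = [11:35, 20:00]; retro = [18:10, 21:30].
Compare endpoints: design_review.start < retro.start, design_review.start < retro.end, design_review.end > retro.start, design_review.end < retro.end.
That pattern is 'overlaps'.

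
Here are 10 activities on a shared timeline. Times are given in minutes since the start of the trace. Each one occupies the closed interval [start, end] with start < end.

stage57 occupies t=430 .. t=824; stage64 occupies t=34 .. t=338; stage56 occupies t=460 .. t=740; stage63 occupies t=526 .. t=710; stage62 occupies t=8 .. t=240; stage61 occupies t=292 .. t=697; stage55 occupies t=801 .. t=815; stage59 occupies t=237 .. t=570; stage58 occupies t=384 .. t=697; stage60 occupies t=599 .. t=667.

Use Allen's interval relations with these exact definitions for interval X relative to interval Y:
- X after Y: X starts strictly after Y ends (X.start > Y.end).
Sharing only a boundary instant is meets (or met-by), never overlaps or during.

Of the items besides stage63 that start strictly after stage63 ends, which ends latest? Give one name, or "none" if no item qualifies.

stage55

Target stage63 = [t=526, t=710].
stage55 [t=801, t=815] → after → candidate.
stage56 [t=460, t=740] → contains → excluded.
stage57 [t=430, t=824] → contains → excluded.
stage58 [t=384, t=697] → overlaps → excluded.
stage59 [t=237, t=570] → overlaps → excluded.
stage60 [t=599, t=667] → during → excluded.
stage61 [t=292, t=697] → overlaps → excluded.
stage62 [t=8, t=240] → before → excluded.
stage64 [t=34, t=338] → before → excluded.
Among candidates, latest end is t=815 → stage55.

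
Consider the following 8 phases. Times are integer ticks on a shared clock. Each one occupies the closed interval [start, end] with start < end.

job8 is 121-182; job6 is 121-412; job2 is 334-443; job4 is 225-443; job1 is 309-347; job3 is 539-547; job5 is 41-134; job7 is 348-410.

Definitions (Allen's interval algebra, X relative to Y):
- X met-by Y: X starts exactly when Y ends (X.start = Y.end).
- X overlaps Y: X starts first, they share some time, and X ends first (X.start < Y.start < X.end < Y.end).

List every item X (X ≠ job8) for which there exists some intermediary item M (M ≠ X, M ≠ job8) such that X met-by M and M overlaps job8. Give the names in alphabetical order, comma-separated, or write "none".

Target job8 = [121, 182].
Intermediaries M with M overlaps job8: job5.
Via job5 — items with X met-by job5: none.
Union: none.

none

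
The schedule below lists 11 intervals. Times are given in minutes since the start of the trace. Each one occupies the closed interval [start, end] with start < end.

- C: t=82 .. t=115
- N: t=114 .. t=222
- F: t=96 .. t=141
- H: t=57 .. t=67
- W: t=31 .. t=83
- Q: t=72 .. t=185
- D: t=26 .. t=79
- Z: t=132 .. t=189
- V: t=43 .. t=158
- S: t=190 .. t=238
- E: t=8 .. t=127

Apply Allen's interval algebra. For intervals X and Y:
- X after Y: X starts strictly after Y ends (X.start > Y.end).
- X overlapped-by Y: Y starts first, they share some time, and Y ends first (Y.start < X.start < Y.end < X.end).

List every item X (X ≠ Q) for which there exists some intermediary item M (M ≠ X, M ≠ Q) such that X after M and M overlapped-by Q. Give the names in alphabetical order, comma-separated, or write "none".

S

Target Q = [t=72, t=185].
Intermediaries M with M overlapped-by Q: N, Z.
Via N — items with X after N: none.
Via Z — items with X after Z: S.
Union: S.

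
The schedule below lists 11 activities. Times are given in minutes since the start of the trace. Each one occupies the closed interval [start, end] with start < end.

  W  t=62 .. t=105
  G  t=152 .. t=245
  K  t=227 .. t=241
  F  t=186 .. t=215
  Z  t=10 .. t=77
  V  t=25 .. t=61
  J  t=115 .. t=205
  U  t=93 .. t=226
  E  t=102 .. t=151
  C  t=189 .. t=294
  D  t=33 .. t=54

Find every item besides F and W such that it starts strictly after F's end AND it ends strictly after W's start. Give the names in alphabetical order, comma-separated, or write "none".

Conditions: its start is strictly after F's end (X.start > t=215) AND its end is strictly after W's start (X.end > t=62).
C: start t=189 > t=215? ✗; end t=294 > t=62? ✓ → no.
D: start t=33 > t=215? ✗; end t=54 > t=62? ✗ → no.
E: start t=102 > t=215? ✗; end t=151 > t=62? ✓ → no.
G: start t=152 > t=215? ✗; end t=245 > t=62? ✓ → no.
J: start t=115 > t=215? ✗; end t=205 > t=62? ✓ → no.
K: start t=227 > t=215? ✓; end t=241 > t=62? ✓ → yes.
U: start t=93 > t=215? ✗; end t=226 > t=62? ✓ → no.
V: start t=25 > t=215? ✗; end t=61 > t=62? ✗ → no.
Z: start t=10 > t=215? ✗; end t=77 > t=62? ✓ → no.
Result: K.

K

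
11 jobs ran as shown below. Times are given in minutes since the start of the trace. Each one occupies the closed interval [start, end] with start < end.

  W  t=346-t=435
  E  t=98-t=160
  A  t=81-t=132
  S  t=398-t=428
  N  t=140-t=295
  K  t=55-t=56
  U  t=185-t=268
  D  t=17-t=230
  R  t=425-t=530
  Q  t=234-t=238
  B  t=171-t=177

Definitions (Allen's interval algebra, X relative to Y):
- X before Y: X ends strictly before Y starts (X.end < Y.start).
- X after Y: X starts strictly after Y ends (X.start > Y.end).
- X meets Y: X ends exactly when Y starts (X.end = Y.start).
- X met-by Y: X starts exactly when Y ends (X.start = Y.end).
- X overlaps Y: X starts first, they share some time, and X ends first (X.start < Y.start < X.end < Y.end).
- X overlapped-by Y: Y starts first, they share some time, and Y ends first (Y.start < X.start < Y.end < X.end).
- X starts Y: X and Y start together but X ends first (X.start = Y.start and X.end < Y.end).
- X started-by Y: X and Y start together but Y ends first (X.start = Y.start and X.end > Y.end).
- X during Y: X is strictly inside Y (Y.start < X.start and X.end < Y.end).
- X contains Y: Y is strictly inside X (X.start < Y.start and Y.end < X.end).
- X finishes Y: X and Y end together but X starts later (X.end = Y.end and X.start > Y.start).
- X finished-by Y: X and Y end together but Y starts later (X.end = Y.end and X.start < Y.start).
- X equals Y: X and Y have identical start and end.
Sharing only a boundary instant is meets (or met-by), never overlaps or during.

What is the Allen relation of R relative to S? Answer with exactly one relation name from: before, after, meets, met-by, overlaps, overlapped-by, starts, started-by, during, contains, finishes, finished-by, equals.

R = [t=425, t=530]; S = [t=398, t=428].
Compare endpoints: R.start > S.start, R.start < S.end, R.end > S.start, R.end > S.end.
That pattern is 'overlapped-by'.

overlapped-by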